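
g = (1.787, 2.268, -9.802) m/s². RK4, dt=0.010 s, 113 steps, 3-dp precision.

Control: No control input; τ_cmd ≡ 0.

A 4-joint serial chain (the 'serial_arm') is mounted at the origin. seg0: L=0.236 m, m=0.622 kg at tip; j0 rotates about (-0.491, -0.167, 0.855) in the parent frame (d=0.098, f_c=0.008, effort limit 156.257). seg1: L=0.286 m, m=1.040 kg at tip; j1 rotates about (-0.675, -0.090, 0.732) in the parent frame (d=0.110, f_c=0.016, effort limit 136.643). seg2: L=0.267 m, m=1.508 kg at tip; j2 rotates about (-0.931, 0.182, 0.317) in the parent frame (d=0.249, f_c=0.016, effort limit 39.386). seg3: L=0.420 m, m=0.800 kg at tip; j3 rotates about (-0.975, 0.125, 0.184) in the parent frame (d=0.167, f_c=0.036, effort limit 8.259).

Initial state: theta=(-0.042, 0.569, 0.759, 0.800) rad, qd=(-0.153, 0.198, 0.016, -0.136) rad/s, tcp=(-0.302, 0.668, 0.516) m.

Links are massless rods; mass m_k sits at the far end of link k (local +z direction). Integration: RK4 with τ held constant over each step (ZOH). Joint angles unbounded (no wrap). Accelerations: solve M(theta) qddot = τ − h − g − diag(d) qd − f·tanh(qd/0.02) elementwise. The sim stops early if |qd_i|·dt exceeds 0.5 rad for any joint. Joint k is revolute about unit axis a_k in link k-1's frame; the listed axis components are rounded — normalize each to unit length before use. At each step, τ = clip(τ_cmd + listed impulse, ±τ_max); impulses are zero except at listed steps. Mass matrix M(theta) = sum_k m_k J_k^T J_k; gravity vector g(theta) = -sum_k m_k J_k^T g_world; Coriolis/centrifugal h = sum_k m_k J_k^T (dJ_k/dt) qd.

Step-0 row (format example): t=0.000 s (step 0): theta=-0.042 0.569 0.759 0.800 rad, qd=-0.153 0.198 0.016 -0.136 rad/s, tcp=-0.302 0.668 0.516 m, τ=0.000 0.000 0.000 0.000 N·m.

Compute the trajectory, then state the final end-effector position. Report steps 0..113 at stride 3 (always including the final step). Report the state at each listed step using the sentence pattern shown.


t=0.030 s (step 3): theta=-0.062 0.593 0.770 0.783 rad, qd=-1.104 1.325 0.738 -0.958 rad/s, tcp=-0.302 0.669 0.512 m, τ=0.000 0.000 0.000 0.000 N·m.
t=0.060 s (step 6): theta=-0.106 0.645 0.804 0.743 rad, qd=-1.794 2.099 1.506 -1.689 rad/s, tcp=-0.302 0.671 0.499 m, τ=0.000 0.000 0.000 0.000 N·m.
t=0.090 s (step 9): theta=-0.167 0.716 0.861 0.683 rad, qd=-2.288 2.622 2.284 -2.363 rad/s, tcp=-0.304 0.673 0.478 m, τ=0.000 0.000 0.000 0.000 N·m.
t=0.120 s (step 12): theta=-0.241 0.800 0.941 0.602 rad, qd=-2.595 2.913 3.059 -2.990 rad/s, tcp=-0.307 0.674 0.449 m, τ=0.000 0.000 0.000 0.000 N·m.
t=0.150 s (step 15): theta=-0.321 0.889 1.044 0.504 rad, qd=-2.708 2.980 3.804 -3.552 rad/s, tcp=-0.311 0.671 0.413 m, τ=0.000 0.000 0.000 0.000 N·m.
t=0.180 s (step 18): theta=-0.402 0.977 1.168 0.390 rad, qd=-2.632 2.864 4.468 -4.005 rad/s, tcp=-0.318 0.663 0.371 m, τ=0.000 0.000 0.000 0.000 N·m.
t=0.210 s (step 21): theta=-0.477 1.060 1.310 0.265 rad, qd=-2.395 2.637 4.984 -4.298 rad/s, tcp=-0.328 0.648 0.324 m, τ=0.000 0.000 0.000 0.000 N·m.
t=0.240 s (step 24): theta=-0.544 1.135 1.465 0.134 rad, qd=-2.045 2.395 5.288 -4.380 rad/s, tcp=-0.341 0.626 0.273 m, τ=0.000 0.000 0.000 0.000 N·m.
t=0.270 s (step 27): theta=-0.600 1.204 1.625 0.005 rad, qd=-1.639 2.227 5.337 -4.224 rad/s, tcp=-0.358 0.593 0.221 m, τ=0.000 0.000 0.000 0.000 N·m.
t=0.300 s (step 30): theta=-0.642 1.270 1.783 -0.117 rad, qd=-1.221 2.192 5.117 -3.838 rad/s, tcp=-0.379 0.551 0.169 m, τ=0.000 0.000 0.000 0.000 N·m.
t=0.330 s (step 33): theta=-0.673 1.337 1.930 -0.224 rad, qd=-0.803 2.308 4.641 -3.260 rad/s, tcp=-0.404 0.498 0.118 m, τ=0.000 0.000 0.000 0.000 N·m.
t=0.360 s (step 36): theta=-0.690 1.410 2.059 -0.311 rad, qd=-0.368 2.549 3.934 -2.554 rad/s, tcp=-0.433 0.436 0.071 m, τ=0.000 0.000 0.000 0.000 N·m.
t=0.390 s (step 39): theta=-0.694 1.491 2.164 -0.376 rad, qd=0.123 2.859 3.024 -1.782 rad/s, tcp=-0.464 0.365 0.029 m, τ=0.000 0.000 0.000 0.000 N·m.
t=0.420 s (step 42): theta=-0.682 1.581 2.239 -0.418 rad, qd=0.730 3.148 1.950 -1.002 rad/s, tcp=-0.496 0.285 -0.008 m, τ=0.000 0.000 0.000 0.000 N·m.
t=0.450 s (step 45): theta=-0.648 1.678 2.279 -0.437 rad, qd=1.542 3.277 0.763 -0.266 rad/s, tcp=-0.525 0.198 -0.039 m, τ=0.000 0.000 0.000 0.000 N·m.
t=0.480 s (step 48): theta=-0.586 1.775 2.284 -0.435 rad, qd=2.652 3.097 -0.450 0.336 rad/s, tcp=-0.550 0.107 -0.062 m, τ=0.000 0.000 0.000 0.000 N·m.
t=0.510 s (step 51): theta=-0.486 1.860 2.253 -0.418 rad, qd=4.083 2.481 -1.614 0.818 rad/s, tcp=-0.568 0.014 -0.079 m, τ=0.000 0.000 0.000 0.000 N·m.
t=0.540 s (step 54): theta=-0.339 1.918 2.189 -0.387 rad, qd=5.767 1.361 -2.615 1.217 rad/s, tcp=-0.578 -0.078 -0.089 m, τ=0.000 0.000 0.000 0.000 N·m.
t=0.570 s (step 57): theta=-0.139 1.936 2.099 -0.346 rad, qd=7.529 -0.229 -3.284 1.532 rad/s, tcp=-0.578 -0.167 -0.095 m, τ=0.000 0.000 0.000 0.000 N·m.
t=0.600 s (step 60): theta=0.111 1.902 1.997 -0.296 rad, qd=9.102 -2.121 -3.473 1.766 rad/s, tcp=-0.571 -0.249 -0.097 m, τ=0.000 0.000 0.000 0.000 N·m.
t=0.630 s (step 63): theta=0.403 1.808 1.896 -0.240 rad, qd=10.300 -4.145 -3.115 1.932 rad/s, tcp=-0.556 -0.322 -0.098 m, τ=0.000 0.000 0.000 0.000 N·m.
t=0.660 s (step 66): theta=0.724 1.654 1.814 -0.180 rad, qd=11.010 -6.089 -2.303 2.087 rad/s, tcp=-0.536 -0.387 -0.097 m, τ=0.000 0.000 0.000 0.000 N·m.
t=0.690 s (step 69): theta=1.058 1.446 1.760 -0.114 rad, qd=11.168 -7.673 -1.306 2.311 rad/s, tcp=-0.512 -0.443 -0.096 m, τ=0.000 0.000 0.000 0.000 N·m.
t=0.720 s (step 72): theta=1.387 1.202 1.734 -0.040 rad, qd=10.619 -8.401 -0.550 2.630 rad/s, tcp=-0.486 -0.491 -0.093 m, τ=0.000 0.000 0.000 0.000 N·m.
t=0.750 s (step 75): theta=1.685 0.958 1.720 0.043 rad, qd=9.096 -7.566 -0.465 2.896 rad/s, tcp=-0.461 -0.533 -0.084 m, τ=0.000 0.000 0.000 0.000 N·m.
t=0.780 s (step 78): theta=1.924 0.765 1.699 0.130 rad, qd=6.746 -5.143 -0.992 2.789 rad/s, tcp=-0.436 -0.569 -0.070 m, τ=0.000 0.000 0.000 0.000 N·m.
t=0.810 s (step 81): theta=2.091 0.651 1.662 0.206 rad, qd=4.460 -2.478 -1.458 2.213 rad/s, tcp=-0.412 -0.600 -0.052 m, τ=0.000 0.000 0.000 0.000 N·m.
t=0.840 s (step 84): theta=2.198 0.608 1.616 0.260 rad, qd=2.804 -0.603 -1.472 1.396 rad/s, tcp=-0.389 -0.627 -0.033 m, τ=0.000 0.000 0.000 0.000 N·m.
t=0.870 s (step 87): theta=2.265 0.607 1.577 0.289 rad, qd=1.742 0.429 -1.105 0.559 rad/s, tcp=-0.366 -0.650 -0.015 m, τ=0.000 0.000 0.000 0.000 N·m.
t=0.900 s (step 90): theta=2.306 0.629 1.552 0.295 rad, qd=1.008 0.990 -0.584 -0.162 rad/s, tcp=-0.343 -0.669 0.001 m, τ=0.000 0.000 0.000 0.000 N·m.
t=0.930 s (step 93): theta=2.327 0.664 1.542 0.281 rad, qd=0.435 1.326 -0.053 -0.706 rad/s, tcp=-0.319 -0.683 0.014 m, τ=0.000 0.000 0.000 0.000 N·m.
t=0.960 s (step 96): theta=2.333 0.707 1.548 0.254 rad, qd=-0.045 1.543 0.445 -1.100 rad/s, tcp=-0.295 -0.693 0.024 m, τ=0.000 0.000 0.000 0.000 N·m.
t=0.990 s (step 99): theta=2.326 0.755 1.569 0.217 rad, qd=-0.407 1.607 0.928 -1.366 rad/s, tcp=-0.269 -0.698 0.032 m, τ=0.000 0.000 0.000 0.000 N·m.
t=1.020 s (step 102): theta=2.309 0.803 1.603 0.173 rad, qd=-0.706 1.593 1.361 -1.507 rad/s, tcp=-0.243 -0.699 0.038 m, τ=0.000 0.000 0.000 0.000 N·m.
t=1.050 s (step 105): theta=2.284 0.850 1.650 0.127 rad, qd=-0.947 1.508 1.743 -1.532 rad/s, tcp=-0.217 -0.694 0.042 m, τ=0.000 0.000 0.000 0.000 N·m.
t=1.080 s (step 108): theta=2.253 0.893 1.707 0.082 rad, qd=-1.137 1.356 2.075 -1.453 rad/s, tcp=-0.189 -0.685 0.044 m, τ=0.000 0.000 0.000 0.000 N·m.
t=1.110 s (step 111): theta=2.216 0.931 1.774 0.041 rad, qd=-1.282 1.143 2.357 -1.282 rad/s, tcp=-0.162 -0.671 0.045 m, τ=0.000 0.000 0.000 0.000 N·m.
t=1.130 s (step 113): theta=2.190 0.952 1.823 0.017 rad, qd=-1.357 0.969 2.517 -1.123 rad/s, tcp=-0.144 -0.660 0.045 m.
final tcp position (m): -0.144 -0.660 0.045


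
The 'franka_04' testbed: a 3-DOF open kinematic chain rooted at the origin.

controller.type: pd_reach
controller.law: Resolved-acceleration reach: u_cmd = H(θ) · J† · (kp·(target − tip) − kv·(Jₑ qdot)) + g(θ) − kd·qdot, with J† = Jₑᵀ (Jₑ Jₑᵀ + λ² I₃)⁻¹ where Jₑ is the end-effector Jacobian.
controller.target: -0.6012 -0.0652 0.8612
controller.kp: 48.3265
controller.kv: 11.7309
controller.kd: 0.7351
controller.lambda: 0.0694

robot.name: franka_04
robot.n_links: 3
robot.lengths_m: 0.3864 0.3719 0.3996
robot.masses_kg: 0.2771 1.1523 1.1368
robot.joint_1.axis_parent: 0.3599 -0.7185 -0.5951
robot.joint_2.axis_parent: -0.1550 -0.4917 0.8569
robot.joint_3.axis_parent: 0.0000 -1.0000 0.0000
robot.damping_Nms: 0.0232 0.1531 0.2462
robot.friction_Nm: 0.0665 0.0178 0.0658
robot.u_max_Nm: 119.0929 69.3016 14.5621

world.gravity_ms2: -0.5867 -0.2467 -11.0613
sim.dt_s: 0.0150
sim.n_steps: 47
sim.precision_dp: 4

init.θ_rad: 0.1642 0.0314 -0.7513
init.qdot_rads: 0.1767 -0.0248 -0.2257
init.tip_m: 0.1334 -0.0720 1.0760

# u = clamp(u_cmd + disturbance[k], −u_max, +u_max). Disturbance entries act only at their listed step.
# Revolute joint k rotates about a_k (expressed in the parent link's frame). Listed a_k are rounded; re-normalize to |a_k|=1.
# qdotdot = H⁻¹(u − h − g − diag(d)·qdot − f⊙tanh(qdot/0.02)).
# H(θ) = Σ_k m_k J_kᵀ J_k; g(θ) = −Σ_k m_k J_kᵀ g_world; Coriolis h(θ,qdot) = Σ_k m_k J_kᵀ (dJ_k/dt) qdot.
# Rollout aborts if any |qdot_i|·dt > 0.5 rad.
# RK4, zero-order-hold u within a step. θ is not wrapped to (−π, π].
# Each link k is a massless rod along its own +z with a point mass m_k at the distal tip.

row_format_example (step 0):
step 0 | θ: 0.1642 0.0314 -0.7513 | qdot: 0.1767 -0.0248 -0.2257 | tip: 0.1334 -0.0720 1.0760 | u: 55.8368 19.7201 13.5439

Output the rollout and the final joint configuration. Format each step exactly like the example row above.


step 1 | θ: 0.1719 0.0379 -0.7623 | qdot: 0.8473 0.8832 -1.2186 | tip: 0.1286 -0.0734 1.0747 | u: 45.0935 15.7801 12.1787
step 2 | θ: 0.1885 0.0556 -0.7847 | qdot: 1.3657 1.4639 -1.7533 | tip: 0.1167 -0.0749 1.0724 | u: 35.2715 12.5119 10.5880
step 3 | θ: 0.2119 0.0802 -0.8127 | qdot: 1.7633 1.8046 -1.9788 | tip: 0.0989 -0.0767 1.0696 | u: 26.4398 9.7604 8.9529
step 4 | θ: 0.2406 0.1086 -0.8427 | qdot: 2.0633 1.9763 -2.0032 | tip: 0.0761 -0.0790 1.0664 | u: 18.6177 7.4183 7.3782
step 5 | θ: 0.2732 0.1387 -0.8720 | qdot: 2.2834 2.0318 -1.9016 | tip: 0.0496 -0.0816 1.0630 | u: 11.7776 5.4107 5.9189
step 6 | θ: 0.3086 0.1690 -0.8992 | qdot: 2.4375 2.0082 -1.7251 | tip: 0.0200 -0.0846 1.0592 | u: 5.8589 3.6839 4.5989
step 7 | θ: 0.3459 0.1986 -0.9234 | qdot: 2.5365 1.9321 -1.5087 | tip: -0.0117 -0.0878 1.0550 | u: 0.7835 2.1977 3.4244
step 8 | θ: 0.3843 0.2267 -0.9443 | qdot: 2.5896 1.8222 -1.2764 | tip: -0.0449 -0.0910 1.0504 | u: -3.5330 0.9209 2.3923
step 9 | θ: 0.4233 0.2531 -0.9617 | qdot: 2.6044 1.6923 -1.0446 | tip: -0.0789 -0.0942 1.0452 | u: -7.1746 -0.1719 1.4946
step 10 | θ: 0.4622 0.2774 -0.9757 | qdot: 2.5874 1.5524 -0.8242 | tip: -0.1132 -0.0972 1.0395 | u: -10.2200 -1.1025 0.7215
step 11 | θ: 0.5007 0.2996 -0.9865 | qdot: 2.5440 1.4099 -0.6222 | tip: -0.1473 -0.0999 1.0333 | u: -12.7417 -1.8895 0.0625
step 12 | θ: 0.5384 0.3197 -0.9945 | qdot: 2.4792 1.2703 -0.4426 | tip: -0.1809 -0.1023 1.0266 | u: -14.8047 -2.5498 -0.4925
step 13 | θ: 0.5749 0.3377 -0.9999 | qdot: 2.3973 1.1373 -0.2871 | tip: -0.2137 -0.1043 1.0194 | u: -16.4671 -3.0984 -0.9536
step 14 | θ: 0.6102 0.3538 -1.0032 | qdot: 2.3019 1.0136 -0.1561 | tip: -0.2453 -0.1060 1.0118 | u: -17.7811 -3.5488 -1.3304
step 15 | θ: 0.6439 0.3681 -1.0047 | qdot: 2.1964 0.9007 -0.0486 | tip: -0.2756 -0.1072 1.0040 | u: -18.7928 -3.9134 -1.6317
step 16 | θ: 0.6760 0.3809 -1.0048 | qdot: 2.0852 0.8014 0.0290 | tip: -0.3045 -0.1080 0.9959 | u: -19.5432 -4.2040 -1.8515
step 17 | θ: 0.7064 0.3922 -1.0040 | qdot: 1.9713 0.7159 0.0777 | tip: -0.3317 -0.1084 0.9877 | u: -20.0697 -4.4305 -1.9945
step 18 | θ: 0.7351 0.4024 -1.0026 | qdot: 1.8541 0.6403 0.1145 | tip: -0.3573 -0.1084 0.9794 | u: -20.4064 -4.5999 -2.0945
step 19 | θ: 0.7620 0.4115 -1.0006 | qdot: 1.7356 0.5743 0.1405 | tip: -0.3812 -0.1081 0.9711 | u: -20.5828 -4.7208 -2.1568
step 20 | θ: 0.7872 0.4196 -0.9984 | qdot: 1.6176 0.5172 0.1569 | tip: -0.4034 -0.1074 0.9629 | u: -20.6253 -4.8004 -2.1864
step 21 | θ: 0.8106 0.4270 -0.9960 | qdot: 1.5014 0.4682 0.1653 | tip: -0.4239 -0.1065 0.9550 | u: -20.5576 -4.8455 -2.1880
step 22 | θ: 0.8323 0.4337 -0.9935 | qdot: 1.3882 0.4265 0.1669 | tip: -0.4428 -0.1053 0.9473 | u: -20.4006 -4.8617 -2.1662
step 23 | θ: 0.8523 0.4398 -0.9910 | qdot: 1.2789 0.3909 0.1632 | tip: -0.4602 -0.1040 0.9399 | u: -20.1728 -4.8541 -2.1254
step 24 | θ: 0.8706 0.4455 -0.9886 | qdot: 1.1741 0.3605 0.1555 | tip: -0.4760 -0.1025 0.9329 | u: -19.8904 -4.8269 -2.0693
step 25 | θ: 0.8875 0.4507 -0.9863 | qdot: 1.0742 0.3344 0.1449 | tip: -0.4905 -0.1009 0.9262 | u: -19.5672 -4.7839 -2.0014
step 26 | θ: 0.9029 0.4555 -0.9843 | qdot: 0.9798 0.3119 0.1322 | tip: -0.5036 -0.0993 0.9200 | u: -19.2152 -4.7285 -1.9247
step 27 | θ: 0.9169 0.4600 -0.9824 | qdot: 0.8909 0.2923 0.1183 | tip: -0.5155 -0.0975 0.9141 | u: -18.8445 -4.6635 -1.8418
step 28 | θ: 0.9297 0.4643 -0.9807 | qdot: 0.8076 0.2749 0.1038 | tip: -0.5263 -0.0958 0.9087 | u: -18.4635 -4.5913 -1.7549
step 29 | θ: 0.9412 0.4683 -0.9793 | qdot: 0.7300 0.2593 0.0892 | tip: -0.5359 -0.0940 0.9037 | u: -18.0792 -4.5139 -1.6658
step 30 | θ: 0.9516 0.4721 -0.9780 | qdot: 0.6579 0.2451 0.0748 | tip: -0.5446 -0.0923 0.8991 | u: -17.6971 -4.4332 -1.5761
step 31 | θ: 0.9610 0.4756 -0.9770 | qdot: 0.5912 0.2319 0.0610 | tip: -0.5524 -0.0906 0.8948 | u: -17.3220 -4.3507 -1.4870
step 32 | θ: 0.9694 0.4790 -0.9762 | qdot: 0.5298 0.2197 0.0480 | tip: -0.5593 -0.0890 0.8910 | u: -16.9573 -4.2675 -1.3995
step 33 | θ: 0.9769 0.4822 -0.9756 | qdot: 0.4733 0.2080 0.0361 | tip: -0.5655 -0.0874 0.8874 | u: -16.6056 -4.1848 -1.3147
step 34 | θ: 0.9836 0.4853 -0.9751 | qdot: 0.4215 0.1968 0.0257 | tip: -0.5709 -0.0859 0.8843 | u: -16.2692 -4.1034 -1.2339
step 35 | θ: 0.9896 0.4881 -0.9748 | qdot: 0.3740 0.1859 0.0173 | tip: -0.5758 -0.0845 0.8814 | u: -15.9492 -4.0240 -1.1584
step 36 | θ: 0.9949 0.4908 -0.9746 | qdot: 0.3305 0.1751 0.0112 | tip: -0.5801 -0.0831 0.8788 | u: -15.6468 -3.9472 -1.0891
step 37 | θ: 0.9995 0.4934 -0.9745 | qdot: 0.2908 0.1646 0.0069 | tip: -0.5838 -0.0818 0.8765 | u: -15.3622 -3.8735 -1.0258
step 38 | θ: 1.0036 0.4958 -0.9744 | qdot: 0.2547 0.1544 0.0039 | tip: -0.5872 -0.0806 0.8745 | u: -15.0957 -3.8033 -0.9674
step 39 | θ: 1.0072 0.4980 -0.9743 | qdot: 0.2221 0.1446 0.0016 | tip: -0.5901 -0.0794 0.8727 | u: -14.8471 -3.7368 -0.9132
step 40 | θ: 1.0103 0.5001 -0.9743 | qdot: 0.1928 0.1352 -0.0003 | tip: -0.5926 -0.0784 0.8711 | u: -14.6159 -3.6742 -0.8628
step 41 | θ: 1.0130 0.5021 -0.9744 | qdot: 0.1665 0.1264 -0.0019 | tip: -0.5949 -0.0774 0.8697 | u: -14.4017 -3.6155 -0.8158
step 42 | θ: 1.0153 0.5039 -0.9744 | qdot: 0.1429 0.1179 -0.0033 | tip: -0.5968 -0.0765 0.8685 | u: -14.2039 -3.5608 -0.7721
step 43 | θ: 1.0173 0.5056 -0.9745 | qdot: 0.1220 0.1100 -0.0046 | tip: -0.5984 -0.0756 0.8674 | u: -14.0217 -3.5099 -0.7315
step 44 | θ: 1.0190 0.5072 -0.9745 | qdot: 0.1034 0.1024 -0.0057 | tip: -0.5999 -0.0749 0.8665 | u: -13.8544 -3.4628 -0.6939
step 45 | θ: 1.0204 0.5087 -0.9746 | qdot: 0.0869 0.0954 -0.0066 | tip: -0.6011 -0.0741 0.8658 | u: -13.7011 -3.4194 -0.6591
step 46 | θ: 1.0216 0.5101 -0.9747 | qdot: 0.0724 0.0887 -0.0075 | tip: -0.6022 -0.0735 0.8651 | u: -13.5611 -3.3795 -0.6270
step 47 | θ: 1.0226 0.5113 -0.9749 | qdot: 0.0596 0.0824 -0.0082 | tip: -0.6030 -0.0729 0.8645
final θ (rad): 1.0226 0.5113 -0.9749


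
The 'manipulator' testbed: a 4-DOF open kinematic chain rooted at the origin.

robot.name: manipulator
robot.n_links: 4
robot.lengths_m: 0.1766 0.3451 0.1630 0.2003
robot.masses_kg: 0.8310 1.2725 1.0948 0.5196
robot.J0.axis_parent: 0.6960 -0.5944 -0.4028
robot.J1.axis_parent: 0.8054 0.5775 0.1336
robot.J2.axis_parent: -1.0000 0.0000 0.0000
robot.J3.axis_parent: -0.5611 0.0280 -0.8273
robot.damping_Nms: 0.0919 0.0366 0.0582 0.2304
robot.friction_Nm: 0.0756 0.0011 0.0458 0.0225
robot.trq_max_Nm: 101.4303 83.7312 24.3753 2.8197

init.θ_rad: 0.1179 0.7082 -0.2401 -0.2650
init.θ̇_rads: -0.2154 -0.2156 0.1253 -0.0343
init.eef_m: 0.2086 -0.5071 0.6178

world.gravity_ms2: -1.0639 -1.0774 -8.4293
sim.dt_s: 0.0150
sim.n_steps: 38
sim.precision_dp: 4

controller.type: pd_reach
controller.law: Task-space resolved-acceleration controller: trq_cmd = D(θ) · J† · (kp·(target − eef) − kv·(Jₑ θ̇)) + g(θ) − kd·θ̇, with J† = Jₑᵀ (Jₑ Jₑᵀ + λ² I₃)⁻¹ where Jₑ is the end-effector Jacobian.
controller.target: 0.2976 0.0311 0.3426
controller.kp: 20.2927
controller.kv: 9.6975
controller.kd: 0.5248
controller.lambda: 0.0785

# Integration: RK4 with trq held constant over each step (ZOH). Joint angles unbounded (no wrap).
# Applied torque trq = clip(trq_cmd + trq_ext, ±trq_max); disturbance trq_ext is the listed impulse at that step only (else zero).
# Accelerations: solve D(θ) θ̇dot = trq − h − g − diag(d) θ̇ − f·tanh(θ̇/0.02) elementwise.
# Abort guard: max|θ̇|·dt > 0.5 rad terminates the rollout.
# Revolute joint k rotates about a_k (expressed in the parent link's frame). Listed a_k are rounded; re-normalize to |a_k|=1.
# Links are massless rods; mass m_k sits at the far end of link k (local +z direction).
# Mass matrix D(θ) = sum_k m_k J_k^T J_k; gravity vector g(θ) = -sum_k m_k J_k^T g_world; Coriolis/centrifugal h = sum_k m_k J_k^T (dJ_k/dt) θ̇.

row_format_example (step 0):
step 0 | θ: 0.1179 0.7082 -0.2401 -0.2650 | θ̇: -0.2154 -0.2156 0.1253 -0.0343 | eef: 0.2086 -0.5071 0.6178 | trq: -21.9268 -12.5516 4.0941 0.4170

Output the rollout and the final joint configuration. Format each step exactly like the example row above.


step 1 | θ: 0.1122 0.7028 -0.2452 -0.2649 | θ̇: -0.5353 -0.4918 -0.6934 -0.2776 | eef: 0.2098 -0.5036 0.6204 | trq: -20.2162 -12.2598 4.3870 0.5441
step 2 | θ: 0.1022 0.6939 -0.2604 -0.2672 | θ̇: -0.7934 -0.6948 -1.2695 -0.2320 | eef: 0.2117 -0.4988 0.6226 | trq: -18.4233 -11.7660 4.4403 0.4922
step 3 | θ: 0.0888 0.6824 -0.2809 -0.2744 | θ̇: -0.9914 -0.8352 -1.5371 -0.5038 | eef: 0.2144 -0.4929 0.6246 | trq: -16.6054 -11.2558 4.3072 0.6006
step 4 | θ: 0.0727 0.6690 -0.3065 -0.2792 | θ̇: -1.1581 -0.9479 -1.7943 -0.3730 | eef: 0.2177 -0.4856 0.6269 | trq: -14.8085 -10.5855 4.1251 0.4883
step 5 | θ: 0.0544 0.6543 -0.3334 -0.2879 | θ̇: -1.2815 -1.0216 -1.8474 -0.5925 | eef: 0.2216 -0.4771 0.6294 | trq: -13.0583 -9.9775 3.8613 0.5654
step 6 | θ: 0.0344 0.6385 -0.3625 -0.2934 | θ̇: -1.3861 -1.0826 -1.9606 -0.4108 | eef: 0.2260 -0.4674 0.6321 | trq: -11.3988 -9.2728 3.6180 0.4289
step 7 | θ: 0.0131 0.6220 -0.3911 -0.3026 | θ̇: -1.4567 -1.1153 -1.9086 -0.6226 | eef: 0.2308 -0.4568 0.6350 | trq: -9.8308 -8.6913 3.3372 0.5092
step 8 | θ: -0.0093 0.6051 -0.4207 -0.3081 | θ̇: -1.5175 -1.1436 -1.9608 -0.3912 | eef: 0.2359 -0.4453 0.6381 | trq: -8.3924 -8.0386 3.1097 0.3548
step 9 | θ: -0.0322 0.5879 -0.4488 -0.3174 | θ̇: -1.5499 -1.1494 -1.8507 -0.6356 | eef: 0.2413 -0.4330 0.6411 | trq: -7.0554 -7.5521 2.8580 0.4628
step 10 | θ: -0.0557 0.5706 -0.4775 -0.3222 | θ̇: -1.5810 -1.1573 -1.8916 -0.3276 | eef: 0.2468 -0.4201 0.6442 | trq: -5.8619 -6.9789 2.6781 0.2767
step 11 | θ: -0.0794 0.5534 -0.5041 -0.3317 | θ̇: -1.5854 -1.1448 -1.7369 -0.6663 | eef: 0.2525 -0.4068 0.6471 | trq: -4.7506 -6.6168 2.4665 0.4454
step 12 | θ: -0.1034 0.5362 -0.5315 -0.3352 | θ̇: -1.5978 -1.1412 -1.8045 -0.2237 | eef: 0.2582 -0.3931 0.6500 | trq: -3.7901 -6.1094 2.3451 0.1946
step 13 | θ: -0.1271 0.5193 -0.5562 -0.3453 | θ̇: -1.5810 -1.1159 -1.5987 -0.7386 | eef: 0.2639 -0.3792 0.6524 | trq: -2.8691 -5.8828 2.1673 0.4669
step 14 | θ: -0.1510 0.5026 -0.5824 -0.3468 | θ̇: -1.5825 -1.1069 -1.7132 -0.1289 | eef: 0.2696 -0.3650 0.6549 | trq: -2.1172 -5.4181 2.1035 0.1319
step 15 | θ: -0.1744 0.4863 -0.6053 -0.3574 | θ̇: -1.5513 -1.0738 -1.4710 -0.7984 | eef: 0.2753 -0.3509 0.6567 | trq: -1.3473 -5.3041 1.9553 0.4940
step 16 | θ: -0.1977 0.4702 -0.6302 -0.3571 | θ̇: -1.5480 -1.0625 -1.6499 0.0391 | eef: 0.2808 -0.3367 0.6586 | trq: -0.7719 -4.8529 1.9433 0.0399
step 17 | θ: -0.2205 0.4546 -0.6507 -0.3709 | θ̇: -1.5027 -1.0234 -1.3336 -0.9424 | eef: 0.2863 -0.3227 0.6597 | trq: -0.1052 -4.8710 1.8068 0.5765
step 18 | θ: -0.2432 0.4393 -0.6749 -0.3677 | θ̇: -1.5019 -1.0143 -1.6310 0.3257 | eef: 0.2914 -0.3086 0.6609 | trq: 0.2972 -4.3694 1.8530 -0.1086
step 19 | θ: -0.2650 0.4245 -0.6933 -0.3847 | θ̇: -1.4388 -0.9679 -1.1586 -1.2867 | eef: 0.2967 -0.2950 0.6612 | trq: 0.9246 -4.5786 1.6988 0.7744
step 20 | θ: -0.2869 0.4100 -0.7177 -0.3759 | θ̇: -1.4519 -0.9678 -1.7024 0.9048 | eef: 0.3015 -0.2813 0.6619 | trq: 1.1095 -3.8983 1.8314 -0.4111
step 21 | θ: -0.3077 0.3960 -0.7331 -0.4004 | θ̇: -1.3581 -0.9118 -0.9066 -2.0170 | eef: 0.3064 -0.2682 0.6612 | trq: 1.7912 -4.4413 1.6155 1.1878
step 22 | θ: -0.3288 0.3821 -0.7592 -0.3807 | θ̇: -1.4024 -0.9312 -1.9436 2.0696 | eef: 0.3106 -0.2550 0.6616 | trq: 1.6169 -3.3473 1.8971 -1.0279
step 23 | θ: -0.3482 0.3689 -0.7700 -0.4206 | θ̇: -1.2436 -0.8592 -0.4679 -3.5746 | eef: 0.3152 -0.2428 0.6597 | trq: 2.5140 -4.5259 1.5278 2.0563
step 24 | θ: -0.3685 0.3555 -0.8010 -0.3788 | θ̇: -1.3505 -0.9218 -2.5524 4.5679 | eef: 0.3185 -0.2301 0.6603 | trq: 1.5722 -2.5203 2.1178 -2.3648
step 25 | θ: -0.3856 0.3428 -0.8037 -0.4513 | θ̇: -1.0373 -0.8374 0.3189 -6.7970 | eef: 0.3227 -0.2193 0.6567 | trq: 2.8877 -4.9508 1.4505 2.8197
step 26 | θ: -0.4039 0.3293 -0.8366 -0.4031 | θ̇: -1.2285 -0.9583 -3.0981 6.4316 | eef: 0.3246 -0.2079 0.6570 | trq: 0.5682 -1.7562 2.4807 -2.8197
step 27 | θ: -0.4185 0.3162 -0.8400 -0.4784 | θ̇: -0.8472 -0.8590 0.4787 -7.8059 | eef: 0.3273 -0.1985 0.6527 | trq: 2.5010 -4.8520 1.6271 2.8197
step 28 | θ: -0.4342 0.3026 -0.8710 -0.4409 | θ̇: -1.0712 -0.9594 -3.0367 6.0619 | eef: 0.3278 -0.1888 0.6523 | trq: -0.2906 -1.5365 2.6789 -2.8197
step 29 | θ: -0.4467 0.2892 -0.8758 -0.5152 | θ̇: -0.7122 -0.8678 0.4488 -8.0480 | eef: 0.3294 -0.1808 0.6475 | trq: 2.4062 -4.6528 1.8209 2.8197
step 30 | θ: -0.4604 0.2758 -0.9055 -0.4849 | θ̇: -0.9582 -0.9335 -2.9638 5.7964 | eef: 0.3290 -0.1724 0.6464 | trq: -0.8018 -1.3769 2.8236 -2.8197
step 31 | θ: -0.4713 0.2626 -0.9114 -0.5566 | θ̇: -0.6127 -0.8541 0.4301 -8.2132 | eef: 0.3298 -0.1654 0.6412 | trq: 2.6605 -4.5034 1.9632 2.8197
step 32 | θ: -0.4836 0.2497 -0.9395 -0.5333 | θ̇: -0.8763 -0.8892 -2.8608 5.5251 | eef: 0.3289 -0.1581 0.6396 | trq: -1.0392 -1.2780 2.9200 -2.7673
step 33 | θ: -0.4934 0.2369 -0.9467 -0.6004 | θ̇: -0.5442 -0.8246 0.3883 -8.1697 | eef: 0.3294 -0.1517 0.6341 | trq: 3.1178 -4.3491 2.0704 2.8197
step 34 | θ: -0.5047 0.2246 -0.9731 -0.5825 | θ̇: -0.8186 -0.8322 -2.7394 5.2848 | eef: 0.3283 -0.1453 0.6319 | trq: -1.0544 -1.2157 2.9733 -2.6207
step 35 | θ: -0.5137 0.2125 -0.9819 -0.6419 | θ̇: -0.5044 -0.7817 0.2990 -7.7850 | eef: 0.3286 -0.1394 0.6264 | trq: 3.6095 -4.1446 2.1533 2.8197
step 36 | θ: -0.5244 0.2011 -1.0070 -0.6264 | θ̇: -0.7811 -0.7658 -2.6169 5.1460 | eef: 0.3274 -0.1336 0.6239 | trq: -0.8969 -1.1671 2.9880 -2.5334
step 37 | θ: -0.5330 0.1898 -1.0164 -0.6799 | θ̇: -0.4761 -0.7307 0.2548 -7.4921 | eef: 0.3277 -0.1280 0.6184 | trq: 4.1753 -3.9790 2.1990 2.8197
step 38 | θ: -0.5431 0.1793 -1.0400 -0.6665 | θ̇: -0.7526 -0.6987 -2.4883 5.0076 | eef: 0.3266 -0.1227 0.6156
final θ (rad): -0.5431 0.1793 -1.0400 -0.6665


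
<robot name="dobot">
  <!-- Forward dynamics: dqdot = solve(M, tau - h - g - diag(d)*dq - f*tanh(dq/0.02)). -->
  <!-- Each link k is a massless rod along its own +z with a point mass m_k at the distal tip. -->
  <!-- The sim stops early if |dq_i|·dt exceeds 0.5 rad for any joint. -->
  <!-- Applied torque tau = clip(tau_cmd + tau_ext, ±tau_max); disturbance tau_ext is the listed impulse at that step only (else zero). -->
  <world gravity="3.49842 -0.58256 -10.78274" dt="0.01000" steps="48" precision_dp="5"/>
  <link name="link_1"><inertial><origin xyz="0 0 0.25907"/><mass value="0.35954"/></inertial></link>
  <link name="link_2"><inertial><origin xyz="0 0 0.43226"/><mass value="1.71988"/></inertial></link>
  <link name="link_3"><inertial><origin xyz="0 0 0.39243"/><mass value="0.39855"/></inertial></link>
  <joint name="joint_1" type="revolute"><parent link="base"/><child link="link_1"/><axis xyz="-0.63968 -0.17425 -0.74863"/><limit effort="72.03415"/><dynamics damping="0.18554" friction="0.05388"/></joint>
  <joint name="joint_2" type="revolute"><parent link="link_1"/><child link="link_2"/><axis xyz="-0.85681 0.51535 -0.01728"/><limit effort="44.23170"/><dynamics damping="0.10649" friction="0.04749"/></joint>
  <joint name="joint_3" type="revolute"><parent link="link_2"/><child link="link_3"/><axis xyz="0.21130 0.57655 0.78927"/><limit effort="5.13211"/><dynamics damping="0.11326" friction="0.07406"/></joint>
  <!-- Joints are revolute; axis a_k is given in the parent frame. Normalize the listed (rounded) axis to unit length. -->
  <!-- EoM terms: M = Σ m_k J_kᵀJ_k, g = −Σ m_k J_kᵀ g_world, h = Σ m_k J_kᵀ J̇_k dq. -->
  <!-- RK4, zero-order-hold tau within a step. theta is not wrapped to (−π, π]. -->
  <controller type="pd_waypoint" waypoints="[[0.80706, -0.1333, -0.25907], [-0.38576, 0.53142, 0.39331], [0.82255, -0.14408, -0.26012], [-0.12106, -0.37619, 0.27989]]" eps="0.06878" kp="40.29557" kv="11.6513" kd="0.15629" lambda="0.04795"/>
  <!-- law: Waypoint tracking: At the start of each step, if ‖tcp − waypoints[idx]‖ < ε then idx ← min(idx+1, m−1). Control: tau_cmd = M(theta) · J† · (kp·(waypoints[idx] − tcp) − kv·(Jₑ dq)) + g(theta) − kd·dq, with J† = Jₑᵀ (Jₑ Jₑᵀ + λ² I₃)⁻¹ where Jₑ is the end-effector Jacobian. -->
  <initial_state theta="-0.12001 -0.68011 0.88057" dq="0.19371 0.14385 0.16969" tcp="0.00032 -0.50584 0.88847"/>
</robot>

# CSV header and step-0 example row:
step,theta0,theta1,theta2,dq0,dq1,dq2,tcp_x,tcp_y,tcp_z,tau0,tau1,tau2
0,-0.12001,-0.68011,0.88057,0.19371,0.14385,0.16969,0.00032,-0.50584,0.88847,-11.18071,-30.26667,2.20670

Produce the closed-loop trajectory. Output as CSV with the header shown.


step,theta0,theta1,theta2,dq0,dq1,dq2,tcp_x,tcp_y,tcp_z,tau0,tau1,tau2
1,-0.11639,-0.68519,0.90371,0.52208,-1.15179,4.39927,0.00149,-0.50355,0.88801,-10.21786,-27.31164,1.31736
2,-0.11014,-0.70207,0.96315,0.71520,-2.21853,7.44640,0.00469,-0.50112,0.88434,-12.19348,-25.24879,0.71263
3,-0.10279,-0.72862,1.04835,0.74429,-3.08627,9.56528,0.00862,-0.49871,0.87798,-16.03320,-23.72909,0.31531
4,-0.09598,-0.76296,1.15117,0.60817,-3.77821,10.98272,0.01234,-0.49650,0.86938,-20.88830,-22.48846,0.05505
5,-0.09130,-0.80344,1.26561,0.32002,-4.31564,11.90195,0.01529,-0.49475,0.85887,-26.17215,-21.34046,-0.12506
6,-0.09019,-0.84861,1.38757,-0.10282,-4.71798,12.49867,0.01725,-0.49384,0.84670,-31.52651,-20.14673,-0.26696
7,-0.09392,-0.89721,1.51456,-0.64528,-5.00041,12.91732,0.01821,-0.49418,0.83299,-36.75759,-18.78752,-0.39948
8,-0.10363,-0.94807,1.64535,-1.30117,-5.16875,13.26983,0.01839,-0.49617,0.81779,-41.73876,-17.13623,-0.54124
9,-0.12046,-1.00003,1.77973,-2.06967,-5.22004,13.64321,0.01810,-0.50017,0.80105,-46.37985,-15.03520,-0.70471
10,-0.14556,-1.05185,1.91824,-2.95573,-5.13944,14.10292,0.01776,-0.50649,0.78268,-50.53416,-12.25920,-0.89896
11,-0.18013,-1.10208,2.06196,-3.96697,-4.89852,14.69575,0.01785,-0.51537,0.76258,-53.83988,-8.45595,-1.13129
12,-0.22545,-1.14891,2.21235,-5.10677,-4.45435,15.44481,0.01888,-0.52704,0.74062,-55.34717,-3.06322,-1.40622
13,-0.28273,-1.19004,2.37086,-6.35815,-3.75278,16.32501,0.02142,-0.54168,0.71672,-52.69487,4.70396,-1.71868
14,-0.35273,-1.22265,2.53809,-7.64759,-2.74818,17.19734,0.02609,-0.55949,0.69083,-40.96945,15.30641,-2.03639
15,-0.43488,-1.24382,2.71208,-8.78014,-1.46920,17.68417,0.03368,-0.58052,0.66301,-14.31511,26.71540,-2.27793
16,-0.52584,-1.25188,2.88558,-9.40524,-0.14576,17.10956,0.04510,-0.60440,0.63350,23.49164,32.60445,-2.33352
17,-0.61899,-1.24858,3.04527,-9.22345,0.77911,14.93676,0.06109,-0.62983,0.60288,54.39001,29.08570,-2.15024
18,-0.70678,-1.23945,3.17686,-8.34388,1.01516,11.48894,0.08168,-0.65463,0.57194,67.96058,20.80808,-1.77039
19,-0.78417,-1.23095,3.27200,-7.14927,0.66274,7.62407,0.10586,-0.67665,0.54145,69.08256,13.40698,-1.28051
20,-0.84952,-1.22763,3.32977,-5.93221,-0.00857,3.98679,0.13216,-0.69470,0.51190,65.05551,8.75248,-0.76234
21,-0.90323,-1.23154,3.35387,-4.81800,-0.77598,0.86310,0.15916,-0.70857,0.48340,59.91621,6.60034,-0.27465
22,-0.94650,-1.24295,3.34995,-3.84075,-1.50420,-1.61774,0.18581,-0.71870,0.45583,55.10254,6.28797,0.12527
23,-0.98065,-1.26115,3.32405,-2.98928,-2.13361,-3.56303,0.21135,-0.72579,0.42894,50.92998,7.17479,0.45065
24,-1.00686,-1.28501,3.28101,-2.25047,-2.63567,-5.05367,0.23541,-0.73052,0.40248,47.18687,8.82664,0.70879
25,-1.02621,-1.31319,3.22506,-1.61672,-2.99771,-6.15202,0.25779,-0.73349,0.37626,43.48724,10.91228,0.90604
26,-1.03975,-1.34427,3.15989,-1.08761,-3.21625,-6.90450,0.27835,-0.73518,0.35020,39.42654,13.13806,1.04886
27,-1.04856,-1.37683,3.08880,-0.67004,-3.29407,-7.33621,0.29703,-0.73595,0.32428,34.67576,15.20865,1.14103
28,-1.05381,-1.40950,3.01499,-0.37631,-3.24029,-7.45282,0.31384,-0.73605,0.29861,29.08690,16.82102,1.18323
29,-1.05681,-1.44105,2.94160,-0.21982,-3.07200,-7.25023,0.32887,-0.73566,0.27337,22.80751,17.70869,1.17489
30,-1.05896,-1.47047,2.87182,-0.20823,-2.81518,-6.73197,0.34230,-0.73485,0.24878,16.32481,17.73239,1.11759
31,-1.06170,-1.49703,2.80864,-0.33615,-2.50260,-5.92883,0.35441,-0.73360,0.22505,10.33816,16.95870,1.01837
32,-1.06630,-1.52036,2.75457,-0.58195,-2.16778,-4.90914,0.36555,-0.73187,0.20237,5.48425,15.64495,0.89073
33,-1.07378,-1.54037,2.71128,-0.91154,-1.83772,-3.77054,0.37610,-0.72954,0.18082,2.10317,14.12306,0.75237
34,-1.08479,-1.55719,2.67944,-1.28683,-1.52858,-2.61763,0.38643,-0.72654,0.16041,0.19757,12.67028,0.62112
35,-1.09960,-1.57106,2.65874,-1.67364,-1.24630,-1.53943,0.39686,-0.72278,0.14107,-0.45219,11.44652,0.51124
36,-1.11820,-1.58225,2.64813,-2.04565,-0.99029,-0.59743,0.40764,-0.71820,0.12267,-0.14603,10.50143,0.43157
37,-1.14036,-1.59099,2.64608,-2.38282,-0.75772,0.15861,0.41892,-0.71279,0.10507,0.84918,9.81724,0.39096
38,-1.16561,-1.59752,2.65020,-2.66642,-0.54699,0.65838,0.43088,-0.70651,0.08809,2.33711,9.34307,0.40899
39,-1.19345,-1.60204,2.65855,-2.90041,-0.35530,1.00548,0.44356,-0.69936,0.07163,3.98116,8.98097,0.44926
40,-1.22338,-1.60473,2.66968,-3.08372,-0.18206,1.21602,0.45690,-0.69133,0.05564,5.65092,8.68042,0.50684
41,-1.25489,-1.60579,2.68232,-3.21788,-0.02735,1.31102,0.47081,-0.68247,0.04011,7.24740,8.40419,0.57623
42,-1.28751,-1.60539,2.69544,-3.30560,0.10666,1.31241,0.48518,-0.67279,0.02504,8.70180,8.13872,0.65221
43,-1.32081,-1.60375,2.70822,-3.35260,0.22173,1.24439,0.49988,-0.66235,0.01045,9.96693,7.86443,0.72974
44,-1.35439,-1.60105,2.72008,-3.36475,0.31872,1.12851,0.51478,-0.65118,-0.00364,11.02016,7.57786,0.80478
45,-1.38796,-1.59746,2.73063,-3.34803,0.39850,0.98337,0.52974,-0.63936,-0.01719,11.85813,7.28342,0.87429
46,-1.42124,-1.59316,2.73966,-3.30823,0.46237,0.82430,0.54464,-0.62694,-0.03019,12.49151,6.98803,0.93616
47,-1.45404,-1.58829,2.74708,-3.25067,0.51194,0.66321,0.55936,-0.61402,-0.04261,12.94017,6.69882,0.98916
48,-1.48619,-1.58298,2.75293,-3.17996,0.54892,0.50875,0.57381,-0.60066,-0.05444,,,


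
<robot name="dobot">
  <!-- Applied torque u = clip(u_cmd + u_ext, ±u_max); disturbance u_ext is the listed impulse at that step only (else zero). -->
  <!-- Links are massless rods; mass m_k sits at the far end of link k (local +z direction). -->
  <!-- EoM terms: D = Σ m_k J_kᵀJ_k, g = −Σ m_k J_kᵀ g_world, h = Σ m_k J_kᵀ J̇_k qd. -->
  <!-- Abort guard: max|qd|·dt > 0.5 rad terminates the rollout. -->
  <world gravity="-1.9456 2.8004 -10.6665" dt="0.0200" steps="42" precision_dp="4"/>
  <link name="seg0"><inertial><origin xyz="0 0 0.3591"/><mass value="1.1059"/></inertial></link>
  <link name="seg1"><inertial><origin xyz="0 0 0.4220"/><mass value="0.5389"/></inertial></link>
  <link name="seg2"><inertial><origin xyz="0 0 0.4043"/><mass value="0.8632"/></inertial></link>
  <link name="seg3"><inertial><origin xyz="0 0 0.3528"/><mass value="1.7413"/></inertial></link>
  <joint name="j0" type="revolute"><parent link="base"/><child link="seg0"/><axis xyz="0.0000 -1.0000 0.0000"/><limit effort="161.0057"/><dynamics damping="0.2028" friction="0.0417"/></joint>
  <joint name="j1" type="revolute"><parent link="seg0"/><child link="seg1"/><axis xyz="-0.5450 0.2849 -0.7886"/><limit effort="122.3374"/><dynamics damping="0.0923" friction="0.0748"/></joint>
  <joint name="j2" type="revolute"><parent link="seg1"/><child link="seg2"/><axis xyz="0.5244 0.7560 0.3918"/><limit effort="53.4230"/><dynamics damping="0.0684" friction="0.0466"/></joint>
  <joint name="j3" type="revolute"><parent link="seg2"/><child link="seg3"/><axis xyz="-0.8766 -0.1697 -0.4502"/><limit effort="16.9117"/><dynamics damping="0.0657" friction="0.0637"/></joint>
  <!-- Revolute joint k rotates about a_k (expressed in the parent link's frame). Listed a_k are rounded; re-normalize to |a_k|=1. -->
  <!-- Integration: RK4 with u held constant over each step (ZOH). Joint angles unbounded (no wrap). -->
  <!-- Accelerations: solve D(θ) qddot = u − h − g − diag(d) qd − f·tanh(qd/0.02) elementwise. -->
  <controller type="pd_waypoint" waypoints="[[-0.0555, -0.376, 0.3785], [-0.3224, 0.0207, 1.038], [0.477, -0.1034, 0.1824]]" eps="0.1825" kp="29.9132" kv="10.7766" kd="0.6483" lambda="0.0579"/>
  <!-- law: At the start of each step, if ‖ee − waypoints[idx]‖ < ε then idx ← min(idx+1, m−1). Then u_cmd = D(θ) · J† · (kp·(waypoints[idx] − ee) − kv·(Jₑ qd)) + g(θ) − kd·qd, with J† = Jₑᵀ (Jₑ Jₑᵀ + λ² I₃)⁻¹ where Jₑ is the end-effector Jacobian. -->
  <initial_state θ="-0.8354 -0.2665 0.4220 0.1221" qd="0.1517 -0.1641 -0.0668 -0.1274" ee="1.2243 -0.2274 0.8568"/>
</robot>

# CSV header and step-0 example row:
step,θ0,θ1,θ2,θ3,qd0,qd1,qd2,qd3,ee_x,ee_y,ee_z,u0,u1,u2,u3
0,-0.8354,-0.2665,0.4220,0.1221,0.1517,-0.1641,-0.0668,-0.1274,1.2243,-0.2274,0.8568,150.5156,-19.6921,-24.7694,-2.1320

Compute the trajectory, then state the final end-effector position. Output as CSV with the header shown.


step,θ0,θ1,θ2,θ3,qd0,qd1,qd2,qd3,ee_x,ee_y,ee_z,u0,u1,u2,u3
1,-0.8087,-0.2599,0.4698,0.1190,2.4741,0.7815,4.7043,-0.2613,1.2150,-0.2305,0.8587,121.5166,-15.7244,-24.1388,-1.2482
2,-0.7459,-0.2384,0.5862,0.1031,3.7478,1.3082,6.7655,-1.3872,1.1933,-0.2356,0.8564,87.4170,-10.9020,-20.0843,0.0261
3,-0.6659,-0.2117,0.7250,0.0640,4.2254,1.2879,7.0462,-2.5206,1.1598,-0.2423,0.8509,58.7329,-7.0732,-16.0101,1.1264
4,-0.5810,-0.1906,0.8605,0.0042,4.2648,0.7232,6.4836,-3.4904,1.1169,-0.2495,0.8428,38.8829,-4.3310,-13.5547,2.1904
5,-0.4975,-0.1842,0.9799,-0.0772,4.0922,-0.1290,5.4354,-4.7497,1.0676,-0.2560,0.8325,26.0688,-2.2552,-12.7883,3.6197
6,-0.4184,-0.1916,1.0751,-0.1868,3.8211,-0.5601,4.0963,-6.2282,1.0144,-0.2604,0.8203,16.1517,-0.5455,-12.8142,5.2859
7,-0.3451,-0.1989,1.1449,-0.3199,3.5295,-0.1241,2.9663,-6.9646,0.9591,-0.2617,0.8070,6.6897,0.6758,-12.6565,6.4330
8,-0.2772,-0.1923,1.1977,-0.4563,3.2784,0.7646,2.4077,-6.5531,0.9028,-0.2603,0.7939,-1.0210,1.3530,-12.3246,6.7841
9,-0.2138,-0.1685,1.2440,-0.5775,3.0850,1.5732,2.2901,-5.5209,0.8471,-0.2574,0.7815,-5.8626,1.6170,-12.1260,6.7127
10,-0.1538,-0.1317,1.2897,-0.6776,2.9218,2.0708,2.3102,-4.4846,0.7932,-0.2544,0.7696,-8.2082,1.6250,-12.1906,6.6282
11,-0.0970,-0.0878,1.3357,-0.7593,2.7630,2.2969,2.2936,-3.7091,0.7416,-0.2522,0.7577,-9.0763,1.4972,-12.4661,6.6854
12,-0.0434,-0.0411,1.3808,-0.8281,2.6032,2.3714,2.2154,-3.1795,0.6925,-0.2509,0.7456,-9.2818,1.3033,-12.8412,6.8460
13,0.0070,0.0064,1.4239,-0.8878,2.4469,2.3817,2.1043,-2.8020,0.6460,-0.2506,0.7332,-9.2411,1.0765,-13.2304,7.0277
14,0.0545,0.0539,1.4647,-0.9408,2.2981,2.3686,1.9851,-2.5060,0.6021,-0.2511,0.7204,-9.1206,0.8350,-13.5881,7.1772
15,0.0990,0.1010,1.5032,-0.9885,2.1585,2.3467,1.8692,-2.2552,0.5606,-0.2522,0.7073,-8.9815,0.5912,-13.8945,7.2740
16,0.1408,0.1476,1.5394,-1.0314,2.0280,2.3199,1.7600,-2.0332,0.5215,-0.2540,0.6942,-8.8480,0.3541,-14.1433,7.3154
17,0.1801,0.1936,1.5735,-1.0701,1.9061,2.2890,1.6578,-1.8324,0.4848,-0.2562,0.6810,-8.7302,0.1298,-14.3345,7.3065
18,0.2171,0.2390,1.6056,-1.1051,1.7919,2.2537,1.5619,-1.6492,0.4503,-0.2587,0.6679,-8.6328,-0.0781,-14.4713,7.2550
19,0.2518,0.2837,1.6359,-1.1365,1.6849,2.2139,1.4715,-1.4812,0.4180,-0.2616,0.6550,-8.5573,-0.2679,-14.5585,7.1690
20,0.2845,0.3275,1.6644,-1.1646,1.5844,2.1694,1.3860,-1.3271,0.3877,-0.2647,0.6423,-8.5036,-0.4392,-14.6016,7.0560
21,0.3152,0.3704,1.6913,-1.1899,1.4899,2.1203,1.3048,-1.1858,0.3594,-0.2679,0.6299,-8.4709,-0.5926,-14.6063,6.9230
22,0.3441,0.4122,1.7165,-1.2124,1.4010,2.0671,1.2275,-1.0563,0.3328,-0.2713,0.6179,-8.4578,-0.7292,-14.5783,6.7759
23,0.3713,0.4530,1.7403,-1.2324,1.3172,2.0100,1.1539,-0.9379,0.3080,-0.2748,0.6062,-8.4627,-0.8505,-14.5229,6.6197
24,0.3968,0.4926,1.7626,-1.2502,1.2384,1.9496,1.0839,-0.8297,0.2849,-0.2783,0.5950,-8.4840,-0.9581,-14.4451,6.4587
25,0.4208,0.5309,1.7836,-1.2659,1.1640,1.8865,1.0172,-0.7313,0.2632,-0.2818,0.5842,-8.5198,-1.0534,-14.3494,6.2962
26,0.4434,0.5680,1.8032,-1.2797,1.0940,1.8212,0.9539,-0.6418,0.2430,-0.2853,0.5738,-8.5685,-1.1381,-14.2399,6.1350
27,0.4646,0.6037,1.8217,-1.2918,1.0280,1.7543,0.8938,-0.5608,0.2241,-0.2888,0.5639,-8.6283,-1.2135,-14.1202,5.9772
28,0.4845,0.6381,1.8390,-1.3023,0.9659,1.6864,0.8370,-0.4875,0.2064,-0.2923,0.5544,-8.6975,-1.2809,-13.9934,5.8245
29,0.5032,0.6712,1.8551,-1.3115,0.9073,1.6180,0.7833,-0.4215,0.1899,-0.2957,0.5454,-8.7745,-1.3414,-13.8622,5.6779
30,0.5208,0.7029,1.8703,-1.3194,0.8522,1.5497,0.7328,-0.3622,0.1745,-0.2991,0.5368,-8.8577,-1.3959,-13.7290,5.5383
31,0.5373,0.7332,1.8844,-1.3261,0.8003,1.4819,0.6852,-0.3091,0.1600,-0.3024,0.5287,-8.9455,-1.4452,-13.5956,5.4062
32,0.5528,0.7621,1.8977,-1.3319,0.7514,1.4150,0.6406,-0.2617,0.1465,-0.3056,0.5209,-9.0365,-1.4900,-13.4635,5.2819
33,0.5673,0.7898,1.9100,-1.3367,0.7053,1.3493,0.5989,-0.2194,0.1339,-0.3088,0.5136,-9.1295,-1.5310,-13.3342,5.1654
34,0.5810,0.8161,1.9216,-1.3408,0.6619,1.2851,0.5599,-0.1818,0.1220,-0.3118,0.5066,-9.2232,-1.5685,-13.2085,5.0566
35,0.5938,0.8412,1.9324,-1.3441,0.6211,1.2226,0.5235,-0.1485,0.1109,-0.3148,0.5000,-9.3165,-1.6031,-13.0873,4.9554
36,0.6059,0.8650,1.9425,-1.3468,0.5826,1.1621,0.4896,-0.1191,0.1006,-0.3177,0.4937,-9.4084,-1.6349,-12.9712,4.8615
37,0.6171,0.8877,1.9520,-1.3490,0.5464,1.1036,0.4580,-0.0931,0.0908,-0.3204,0.4878,-9.4983,-1.6644,-12.8604,4.7746
38,0.6277,0.9092,1.9609,-1.3506,0.5123,1.0473,0.4288,-0.0703,0.0817,-0.3231,0.4822,38.7799,-12.9965,-31.8838,4.3181
39,0.6443,0.9180,1.9630,-1.3560,1.1457,-0.1684,-0.2134,-0.4689,0.0716,-0.3234,0.4807,27.1362,-9.9619,-27.1429,4.5727
40,0.6719,0.9053,1.9540,-1.3676,1.6129,-1.1126,-0.6861,-0.6780,0.0591,-0.3199,0.4861,17.0333,-7.8315,-23.0780,4.7373
41,0.7073,0.8755,1.9370,-1.3816,1.9191,-1.8714,-1.0215,-0.7117,0.0447,-0.3136,0.4968,8.2673,-6.1651,-19.5456,4.8218
42,0.7474,0.8320,1.9143,-1.3948,2.0837,-2.4814,-1.2419,-0.6032,0.0288,-0.3053,0.5115,,,,
# final ee position (m): 0.0288 -0.3053 0.5115


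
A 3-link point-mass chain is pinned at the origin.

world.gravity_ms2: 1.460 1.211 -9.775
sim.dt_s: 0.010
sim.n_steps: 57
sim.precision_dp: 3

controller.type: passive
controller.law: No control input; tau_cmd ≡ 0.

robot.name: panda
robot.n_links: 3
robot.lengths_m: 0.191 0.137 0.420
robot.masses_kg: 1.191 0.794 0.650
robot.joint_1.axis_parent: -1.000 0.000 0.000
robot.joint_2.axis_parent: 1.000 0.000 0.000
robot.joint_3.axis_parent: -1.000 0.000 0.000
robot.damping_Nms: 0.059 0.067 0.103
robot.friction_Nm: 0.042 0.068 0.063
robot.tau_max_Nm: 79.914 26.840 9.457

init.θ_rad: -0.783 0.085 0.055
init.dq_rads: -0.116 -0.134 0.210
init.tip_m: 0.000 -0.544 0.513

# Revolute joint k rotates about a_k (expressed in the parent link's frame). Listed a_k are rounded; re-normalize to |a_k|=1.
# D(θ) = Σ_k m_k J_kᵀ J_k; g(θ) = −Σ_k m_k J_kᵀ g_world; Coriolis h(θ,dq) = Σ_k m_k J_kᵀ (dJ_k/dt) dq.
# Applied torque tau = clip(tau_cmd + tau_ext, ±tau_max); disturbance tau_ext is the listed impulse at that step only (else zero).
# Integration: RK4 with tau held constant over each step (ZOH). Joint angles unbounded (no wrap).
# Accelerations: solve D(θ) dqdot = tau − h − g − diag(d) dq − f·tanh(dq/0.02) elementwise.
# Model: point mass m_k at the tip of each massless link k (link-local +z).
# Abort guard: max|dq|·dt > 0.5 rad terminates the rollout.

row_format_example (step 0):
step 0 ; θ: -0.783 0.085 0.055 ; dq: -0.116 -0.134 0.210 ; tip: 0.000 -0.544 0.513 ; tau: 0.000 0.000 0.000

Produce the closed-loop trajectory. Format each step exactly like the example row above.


step 1 ; θ: -0.785 0.083 0.058 ; dq: -0.364 -0.242 0.352 ; tip: 0.000 -0.544 0.513 ; tau: 0.000 0.000 0.000
step 2 ; θ: -0.790 0.080 0.062 ; dq: -0.612 -0.355 0.485 ; tip: 0.000 -0.544 0.513 ; tau: 0.000 0.000 0.000
step 3 ; θ: -0.798 0.076 0.067 ; dq: -0.861 -0.475 0.611 ; tip: 0.000 -0.545 0.512 ; tau: 0.000 0.000 0.000
step 4 ; θ: -0.808 0.071 0.074 ; dq: -1.113 -0.604 0.730 ; tip: 0.000 -0.546 0.511 ; tau: 0.000 0.000 0.000
step 5 ; θ: -0.820 0.064 0.082 ; dq: -1.368 -0.740 0.843 ; tip: 0.000 -0.547 0.509 ; tau: 0.000 0.000 0.000
step 6 ; θ: -0.835 0.056 0.091 ; dq: -1.628 -0.887 0.950 ; tip: 0.000 -0.549 0.507 ; tau: 0.000 0.000 0.000
step 7 ; θ: -0.853 0.046 0.101 ; dq: -1.893 -1.043 1.053 ; tip: 0.000 -0.552 0.504 ; tau: 0.000 0.000 0.000
step 8 ; θ: -0.873 0.035 0.112 ; dq: -2.165 -1.210 1.151 ; tip: 0.000 -0.554 0.501 ; tau: 0.000 0.000 0.000
step 9 ; θ: -0.896 0.022 0.124 ; dq: -2.443 -1.388 1.245 ; tip: 0.000 -0.557 0.497 ; tau: 0.000 0.000 0.000
step 10 ; θ: -0.922 0.007 0.137 ; dq: -2.729 -1.576 1.336 ; tip: 0.000 -0.561 0.493 ; tau: 0.000 0.000 0.000
step 11 ; θ: -0.950 -0.010 0.151 ; dq: -3.021 -1.774 1.424 ; tip: 0.000 -0.564 0.487 ; tau: 0.000 0.000 0.000
step 12 ; θ: -0.982 -0.028 0.165 ; dq: -3.321 -1.979 1.511 ; tip: 0.000 -0.568 0.481 ; tau: 0.000 0.000 0.000
step 13 ; θ: -1.017 -0.049 0.181 ; dq: -3.626 -2.190 1.596 ; tip: 0.000 -0.573 0.475 ; tau: 0.000 0.000 0.000
step 14 ; θ: -1.055 -0.072 0.197 ; dq: -3.937 -2.402 1.681 ; tip: 0.000 -0.577 0.467 ; tau: 0.000 0.000 0.000
step 15 ; θ: -1.096 -0.097 0.215 ; dq: -4.252 -2.612 1.768 ; tip: 0.000 -0.581 0.459 ; tau: 0.000 0.000 0.000
step 16 ; θ: -1.140 -0.124 0.233 ; dq: -4.568 -2.813 1.858 ; tip: 0.000 -0.586 0.450 ; tau: 0.000 0.000 0.000
step 17 ; θ: -1.187 -0.154 0.252 ; dq: -4.884 -3.000 1.954 ; tip: 0.000 -0.591 0.440 ; tau: 0.000 0.000 0.000
step 18 ; θ: -1.237 -0.184 0.272 ; dq: -5.196 -3.166 2.058 ; tip: 0.000 -0.595 0.429 ; tau: 0.000 0.000 0.000
step 19 ; θ: -1.291 -0.217 0.293 ; dq: -5.502 -3.303 2.171 ; tip: 0.000 -0.600 0.416 ; tau: 0.000 0.000 0.000
step 20 ; θ: -1.347 -0.250 0.315 ; dq: -5.800 -3.405 2.294 ; tip: 0.000 -0.604 0.403 ; tau: 0.000 0.000 0.000
step 21 ; θ: -1.407 -0.285 0.339 ; dq: -6.085 -3.465 2.431 ; tip: 0.000 -0.608 0.388 ; tau: 0.000 0.000 0.000
step 22 ; θ: -1.469 -0.319 0.364 ; dq: -6.357 -3.477 2.579 ; tip: 0.000 -0.612 0.372 ; tau: 0.000 0.000 0.000
step 23 ; θ: -1.534 -0.354 0.391 ; dq: -6.611 -3.439 2.739 ; tip: 0.000 -0.616 0.355 ; tau: 0.000 0.000 0.000
step 24 ; θ: -1.601 -0.388 0.419 ; dq: -6.847 -3.345 2.908 ; tip: 0.000 -0.619 0.336 ; tau: 0.000 0.000 0.000
step 25 ; θ: -1.671 -0.421 0.449 ; dq: -7.062 -3.196 3.085 ; tip: 0.000 -0.622 0.316 ; tau: 0.000 0.000 0.000
step 26 ; θ: -1.742 -0.452 0.480 ; dq: -7.255 -2.991 3.264 ; tip: 0.000 -0.624 0.295 ; tau: 0.000 0.000 0.000
step 27 ; θ: -1.816 -0.480 0.514 ; dq: -7.423 -2.732 3.440 ; tip: 0.000 -0.626 0.272 ; tau: 0.000 0.000 0.000
step 28 ; θ: -1.891 -0.506 0.549 ; dq: -7.565 -2.421 3.606 ; tip: 0.000 -0.627 0.247 ; tau: 0.000 0.000 0.000
step 29 ; θ: -1.967 -0.529 0.586 ; dq: -7.679 -2.062 3.755 ; tip: 0.000 -0.628 0.221 ; tau: 0.000 0.000 0.000
step 30 ; θ: -2.044 -0.547 0.624 ; dq: -7.763 -1.661 3.879 ; tip: 0.000 -0.628 0.193 ; tau: 0.000 0.000 0.000
step 31 ; θ: -2.122 -0.562 0.664 ; dq: -7.815 -1.224 3.965 ; tip: 0.000 -0.628 0.163 ; tau: 0.000 0.000 0.000
step 32 ; θ: -2.200 -0.572 0.703 ; dq: -7.833 -0.759 4.005 ; tip: 0.000 -0.627 0.132 ; tau: 0.000 0.000 0.000
step 33 ; θ: -2.279 -0.577 0.743 ; dq: -7.815 -0.276 3.985 ; tip: 0.000 -0.625 0.099 ; tau: 0.000 0.000 0.000
step 34 ; θ: -2.357 -0.577 0.783 ; dq: -7.771 0.174 3.860 ; tip: 0.000 -0.622 0.065 ; tau: 0.000 0.000 0.000
step 35 ; θ: -2.434 -0.574 0.820 ; dq: -7.732 0.479 3.540 ; tip: 0.000 -0.618 0.028 ; tau: 0.000 0.000 0.000
step 36 ; θ: -2.511 -0.568 0.853 ; dq: -7.646 0.801 3.163 ; tip: 0.000 -0.613 -0.010 ; tau: 0.000 0.000 0.000
step 37 ; θ: -2.587 -0.558 0.883 ; dq: -7.515 1.119 2.711 ; tip: 0.000 -0.606 -0.050 ; tau: 0.000 0.000 0.000
step 38 ; θ: -2.661 -0.545 0.907 ; dq: -7.340 1.413 2.170 ; tip: 0.000 -0.598 -0.092 ; tau: 0.000 0.000 0.000
step 39 ; θ: -2.734 -0.530 0.926 ; dq: -7.120 1.665 1.528 ; tip: 0.000 -0.588 -0.135 ; tau: 0.000 0.000 0.000
step 40 ; θ: -2.804 -0.512 0.938 ; dq: -6.856 1.861 0.777 ; tip: 0.000 -0.576 -0.180 ; tau: 0.000 0.000 0.000
step 41 ; θ: -2.871 -0.493 0.941 ; dq: -6.541 2.020 -0.057 ; tip: 0.000 -0.562 -0.227 ; tau: 0.000 0.000 0.000
step 42 ; θ: -2.934 -0.472 0.937 ; dq: -6.152 2.228 -0.889 ; tip: 0.000 -0.545 -0.275 ; tau: 0.000 0.000 0.000
step 43 ; θ: -2.993 -0.449 0.923 ; dq: -5.723 2.350 -1.842 ; tip: 0.000 -0.525 -0.324 ; tau: 0.000 0.000 0.000
step 44 ; θ: -3.048 -0.425 0.899 ; dq: -5.250 2.403 -2.895 ; tip: 0.000 -0.501 -0.373 ; tau: 0.000 0.000 0.000
step 45 ; θ: -3.098 -0.401 0.865 ; dq: -4.729 2.411 -4.022 ; tip: 0.000 -0.473 -0.423 ; tau: 0.000 0.000 0.000
step 46 ; θ: -3.143 -0.377 0.819 ; dq: -4.155 2.410 -5.191 ; tip: 0.000 -0.441 -0.473 ; tau: 0.000 0.000 0.000
step 47 ; θ: -3.181 -0.352 0.761 ; dq: -3.524 2.440 -6.365 ; tip: 0.000 -0.404 -0.521 ; tau: 0.000 0.000 0.000
step 48 ; θ: -3.213 -0.328 0.692 ; dq: -2.836 2.543 -7.498 ; tip: 0.000 -0.362 -0.568 ; tau: 0.000 0.000 0.000
step 49 ; θ: -3.238 -0.301 0.611 ; dq: -2.093 2.767 -8.539 ; tip: 0.000 -0.316 -0.612 ; tau: 0.000 0.000 0.000
step 50 ; θ: -3.255 -0.272 0.521 ; dq: -1.309 3.153 -9.423 ; tip: 0.000 -0.264 -0.652 ; tau: 0.000 0.000 0.000
step 51 ; θ: -3.264 -0.237 0.424 ; dq: -0.508 3.729 -10.078 ; tip: 0.000 -0.208 -0.686 ; tau: 0.000 0.000 0.000
step 52 ; θ: -3.265 -0.196 0.321 ; dq: 0.261 4.487 -10.435 ; tip: 0.000 -0.148 -0.714 ; tau: 0.000 0.000 0.000
step 53 ; θ: -3.259 -0.147 0.216 ; dq: 0.917 5.353 -10.446 ; tip: 0.000 -0.084 -0.734 ; tau: 0.000 0.000 0.000
step 54 ; θ: -3.247 -0.089 0.113 ; dq: 1.392 6.253 -10.075 ; tip: 0.000 -0.018 -0.745 ; tau: 0.000 0.000 0.000
step 55 ; θ: -3.232 -0.023 0.016 ; dq: 1.607 7.025 -9.381 ; tip: 0.000 0.048 -0.746 ; tau: 0.000 0.000 0.000
step 56 ; θ: -3.216 0.050 -0.074 ; dq: 1.518 7.516 -8.480 ; tip: 0.000 0.114 -0.738 ; tau: 0.000 0.000 0.000
step 57 ; θ: -3.203 0.126 -0.154 ; dq: 1.137 7.650 -7.501 ; tip: 0.000 0.178 -0.721
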